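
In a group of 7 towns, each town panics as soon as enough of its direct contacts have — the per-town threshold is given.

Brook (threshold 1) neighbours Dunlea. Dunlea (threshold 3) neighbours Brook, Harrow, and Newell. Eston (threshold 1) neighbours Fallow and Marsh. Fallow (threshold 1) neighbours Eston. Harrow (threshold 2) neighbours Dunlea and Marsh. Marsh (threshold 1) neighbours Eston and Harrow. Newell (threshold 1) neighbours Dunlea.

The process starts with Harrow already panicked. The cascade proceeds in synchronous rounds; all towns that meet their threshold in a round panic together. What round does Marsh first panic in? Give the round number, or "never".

2

Round 1 — Harrow panics (initial).
Round 2 — checking thresholds:
  Dunlea: 1 of 3 neighbours < 3, below threshold.
  Marsh: 1 of 2 neighbours ≥ 1, panics.
Round 3 — checking thresholds:
  Dunlea: 1 of 3 neighbours < 3, below threshold.
  Eston: 1 of 2 neighbours ≥ 1, panics.
Round 4 — checking thresholds:
  Dunlea: 1 of 3 neighbours < 3, below threshold.
  Fallow: 1 of 1 neighbours ≥ 1, panics.
Round 5 — no new panics; cascade stops.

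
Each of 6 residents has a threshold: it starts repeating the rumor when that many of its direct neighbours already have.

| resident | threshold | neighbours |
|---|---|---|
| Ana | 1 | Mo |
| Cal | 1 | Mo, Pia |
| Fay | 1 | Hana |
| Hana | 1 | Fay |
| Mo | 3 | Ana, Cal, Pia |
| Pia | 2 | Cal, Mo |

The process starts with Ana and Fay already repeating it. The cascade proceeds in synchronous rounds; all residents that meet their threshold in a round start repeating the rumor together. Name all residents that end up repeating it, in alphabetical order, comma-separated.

Round 1 — Ana, Fay start repeating the rumor (initial).
Round 2 — checking thresholds:
  Hana: 1 of 1 neighbours ≥ 1, starts repeating the rumor.
  Mo: 1 of 3 neighbours < 3, not yet.
Round 3 — no new spreads; cascade stops.

Ana, Fay, Hana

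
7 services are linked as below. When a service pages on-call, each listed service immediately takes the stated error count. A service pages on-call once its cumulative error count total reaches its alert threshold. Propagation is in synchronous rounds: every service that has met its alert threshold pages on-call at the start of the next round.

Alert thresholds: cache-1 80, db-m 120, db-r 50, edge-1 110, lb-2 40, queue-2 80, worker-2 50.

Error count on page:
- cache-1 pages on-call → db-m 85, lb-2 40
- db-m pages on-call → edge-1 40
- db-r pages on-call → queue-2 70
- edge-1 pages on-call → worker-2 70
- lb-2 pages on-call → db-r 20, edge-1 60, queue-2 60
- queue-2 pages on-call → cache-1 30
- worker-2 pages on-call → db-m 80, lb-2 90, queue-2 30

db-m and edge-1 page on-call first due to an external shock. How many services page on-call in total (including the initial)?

5

Round 1 — db-m, edge-1 page on-call (initial).
  worker-2: +70 → 70 ≥ 50
Round 2 — worker-2 pages on-call.
  lb-2: +90 → 90 ≥ 40
  queue-2: +30 → 30 < 80
Round 3 — lb-2 pages on-call.
  db-r: +20 → 20 < 50
  queue-2: +60 → 90 ≥ 80
Round 4 — queue-2 pages on-call.
  cache-1: +30 → 30 < 80
No further pages.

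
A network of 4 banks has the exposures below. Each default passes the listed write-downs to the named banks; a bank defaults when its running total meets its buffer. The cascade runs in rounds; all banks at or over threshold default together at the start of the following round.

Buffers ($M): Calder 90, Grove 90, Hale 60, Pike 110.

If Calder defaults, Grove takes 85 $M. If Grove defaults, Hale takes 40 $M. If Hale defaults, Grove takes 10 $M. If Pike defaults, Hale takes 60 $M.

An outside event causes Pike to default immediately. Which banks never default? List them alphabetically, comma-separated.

Calder, Grove

Round 1 — Pike defaults (initial).
  Hale: +60 → 60 ≥ 60
Round 2 — Hale defaults.
  Grove: +10 → 10 < 90
No further defaults.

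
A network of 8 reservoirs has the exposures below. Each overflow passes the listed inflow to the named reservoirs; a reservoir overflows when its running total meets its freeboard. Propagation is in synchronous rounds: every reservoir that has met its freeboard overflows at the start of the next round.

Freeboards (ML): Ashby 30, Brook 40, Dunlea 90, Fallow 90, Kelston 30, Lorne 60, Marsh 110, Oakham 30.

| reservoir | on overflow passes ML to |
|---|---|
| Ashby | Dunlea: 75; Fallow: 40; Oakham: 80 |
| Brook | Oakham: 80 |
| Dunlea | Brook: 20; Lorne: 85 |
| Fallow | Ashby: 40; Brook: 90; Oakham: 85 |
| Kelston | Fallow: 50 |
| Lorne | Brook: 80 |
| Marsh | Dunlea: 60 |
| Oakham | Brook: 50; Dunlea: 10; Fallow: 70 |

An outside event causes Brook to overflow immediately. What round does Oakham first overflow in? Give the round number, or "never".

Round 1 — Brook overflows (initial).
  Oakham: +80 → 80 ≥ 30
Round 2 — Oakham overflows.
  Dunlea: +10 → 10 < 90
  Fallow: +70 → 70 < 90
No further overflows.

2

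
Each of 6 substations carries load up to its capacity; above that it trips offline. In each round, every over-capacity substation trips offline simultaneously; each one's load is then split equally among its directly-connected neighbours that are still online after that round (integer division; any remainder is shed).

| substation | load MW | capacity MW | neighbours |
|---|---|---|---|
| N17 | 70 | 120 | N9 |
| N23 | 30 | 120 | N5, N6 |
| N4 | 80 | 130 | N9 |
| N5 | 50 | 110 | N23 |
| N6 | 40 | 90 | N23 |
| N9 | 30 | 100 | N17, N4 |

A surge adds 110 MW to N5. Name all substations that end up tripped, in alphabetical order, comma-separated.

N23, N5, N6

Round 1 — N5 at 160 > 110. N5 trips offline.
  N5 sheds 160 MW to N23: 160 each.
    N23: 30+160 = 190 > 120
Round 2 — N23 trips offline.
  N23 sheds 190 MW to N6: 190 each.
    N6: 40+190 = 230 > 90
Round 3 — N6 trips offline.
  N6 sheds 230 MW: no online neighbours, lost.
No further trips.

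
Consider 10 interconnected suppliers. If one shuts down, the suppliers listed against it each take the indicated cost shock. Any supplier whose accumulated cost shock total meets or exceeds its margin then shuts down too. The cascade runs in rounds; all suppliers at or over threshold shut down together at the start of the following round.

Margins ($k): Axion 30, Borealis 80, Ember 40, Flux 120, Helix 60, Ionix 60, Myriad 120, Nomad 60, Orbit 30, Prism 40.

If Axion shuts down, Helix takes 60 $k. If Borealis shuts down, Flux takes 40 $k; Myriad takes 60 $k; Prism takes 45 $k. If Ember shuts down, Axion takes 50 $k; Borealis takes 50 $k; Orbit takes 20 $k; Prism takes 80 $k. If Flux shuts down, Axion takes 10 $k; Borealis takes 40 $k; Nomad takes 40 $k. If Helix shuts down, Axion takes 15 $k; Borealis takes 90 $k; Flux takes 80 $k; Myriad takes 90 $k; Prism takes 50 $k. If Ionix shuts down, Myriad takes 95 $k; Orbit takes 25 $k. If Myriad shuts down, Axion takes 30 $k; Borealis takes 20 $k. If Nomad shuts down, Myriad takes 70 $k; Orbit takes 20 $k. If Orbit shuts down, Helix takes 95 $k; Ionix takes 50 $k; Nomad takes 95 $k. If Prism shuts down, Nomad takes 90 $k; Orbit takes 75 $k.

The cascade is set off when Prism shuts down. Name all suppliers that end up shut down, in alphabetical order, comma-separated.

Axion, Borealis, Flux, Helix, Myriad, Nomad, Orbit, Prism

Round 1 — Prism shuts down (initial).
  Nomad: +90 → 90 ≥ 60
  Orbit: +75 → 75 ≥ 30
Round 2 — Nomad, Orbit shut down.
  Helix: +95 → 95 ≥ 60
  Ionix: +50 → 50 < 60
  Myriad: +70 → 70 < 120
Round 3 — Helix shuts down.
  Axion: +15 → 15 < 30
  Borealis: +90 → 90 ≥ 80
  Flux: +80 → 80 < 120
  Myriad: +90 → 160 ≥ 120
Round 4 — Borealis, Myriad shut down.
  Axion: +30 → 45 ≥ 30
  Flux: +40 → 120 ≥ 120
Round 5 — Axion, Flux shut down.
No further shutdowns.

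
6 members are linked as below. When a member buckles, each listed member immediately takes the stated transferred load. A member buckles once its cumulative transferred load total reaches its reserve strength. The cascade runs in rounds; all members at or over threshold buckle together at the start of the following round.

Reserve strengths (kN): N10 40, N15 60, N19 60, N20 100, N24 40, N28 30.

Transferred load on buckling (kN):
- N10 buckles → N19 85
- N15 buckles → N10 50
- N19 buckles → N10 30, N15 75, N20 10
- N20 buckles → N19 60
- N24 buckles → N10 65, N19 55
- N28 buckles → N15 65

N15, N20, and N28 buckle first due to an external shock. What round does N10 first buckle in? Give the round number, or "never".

Round 1 — N15, N20, N28 buckle (initial).
  N10: +50 → 50 ≥ 40
  N19: +60 → 60 ≥ 60
Round 2 — N10, N19 buckle.
No further bucklings.

2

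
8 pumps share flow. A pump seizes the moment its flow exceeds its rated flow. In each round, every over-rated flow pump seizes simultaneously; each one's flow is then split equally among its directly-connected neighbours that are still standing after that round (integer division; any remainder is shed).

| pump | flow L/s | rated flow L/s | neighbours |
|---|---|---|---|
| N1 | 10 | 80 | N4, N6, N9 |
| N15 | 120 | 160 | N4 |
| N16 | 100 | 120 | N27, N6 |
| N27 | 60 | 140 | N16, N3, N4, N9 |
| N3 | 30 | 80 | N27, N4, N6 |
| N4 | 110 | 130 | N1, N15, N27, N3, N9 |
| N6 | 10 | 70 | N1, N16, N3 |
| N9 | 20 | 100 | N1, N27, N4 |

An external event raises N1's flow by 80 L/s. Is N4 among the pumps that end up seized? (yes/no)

Round 1 — N1 at 90 > 80. N1 seizes.
  N1 sheds 90 L/s to N4, N6, N9: 30 each.
    N4: 110+30 = 140 > 130
    N6: 10+30 = 40 ≤ 70
    N9: 20+30 = 50 ≤ 100
Round 2 — N4 seizes.
  N4 sheds 140 L/s to N15, N27, N3, N9: 35 each.
    N15: 120+35 = 155 ≤ 160
    N27: 60+35 = 95 ≤ 140
    N3: 30+35 = 65 ≤ 80
    N9: 50+35 = 85 ≤ 100
No further seizures.

yes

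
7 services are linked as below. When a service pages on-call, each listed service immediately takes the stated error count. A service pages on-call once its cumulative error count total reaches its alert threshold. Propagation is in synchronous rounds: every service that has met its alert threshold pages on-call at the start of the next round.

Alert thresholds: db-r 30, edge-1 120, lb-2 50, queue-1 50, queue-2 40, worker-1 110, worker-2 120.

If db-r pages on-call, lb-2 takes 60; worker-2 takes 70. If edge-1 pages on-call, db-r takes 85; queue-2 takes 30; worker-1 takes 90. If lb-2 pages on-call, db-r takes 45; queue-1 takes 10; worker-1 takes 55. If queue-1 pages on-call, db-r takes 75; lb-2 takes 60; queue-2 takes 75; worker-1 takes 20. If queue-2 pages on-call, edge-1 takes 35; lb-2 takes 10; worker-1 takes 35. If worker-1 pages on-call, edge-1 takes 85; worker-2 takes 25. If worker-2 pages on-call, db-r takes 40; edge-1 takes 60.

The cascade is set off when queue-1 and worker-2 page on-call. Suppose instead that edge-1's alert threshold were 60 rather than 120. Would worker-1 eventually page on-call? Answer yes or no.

With edge-1's alert threshold at 60:
Round 1 — queue-1, worker-2 page on-call (initial).
  db-r: +75+40 → 115 ≥ 30
  edge-1: +60 → 60 ≥ 60
  lb-2: +60 → 60 ≥ 50
  queue-2: +75 → 75 ≥ 40
  worker-1: +20 → 20 < 110
Round 2 — db-r, edge-1, lb-2, queue-2 page on-call.
  worker-1: +90+55+35 → 200 ≥ 110
Round 3 — worker-1 pages on-call.
No further pages.

yes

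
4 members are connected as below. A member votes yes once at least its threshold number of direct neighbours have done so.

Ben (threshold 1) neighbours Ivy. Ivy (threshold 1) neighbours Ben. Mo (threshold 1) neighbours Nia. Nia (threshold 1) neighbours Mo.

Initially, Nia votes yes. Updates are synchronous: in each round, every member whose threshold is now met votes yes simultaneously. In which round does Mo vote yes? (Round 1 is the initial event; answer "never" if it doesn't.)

Round 1 — Nia votes yes (initial).
Round 2 — checking thresholds:
  Mo: 1 of 1 neighbours ≥ 1, votes yes.
Round 3 — no new yes votes; cascade stops.

2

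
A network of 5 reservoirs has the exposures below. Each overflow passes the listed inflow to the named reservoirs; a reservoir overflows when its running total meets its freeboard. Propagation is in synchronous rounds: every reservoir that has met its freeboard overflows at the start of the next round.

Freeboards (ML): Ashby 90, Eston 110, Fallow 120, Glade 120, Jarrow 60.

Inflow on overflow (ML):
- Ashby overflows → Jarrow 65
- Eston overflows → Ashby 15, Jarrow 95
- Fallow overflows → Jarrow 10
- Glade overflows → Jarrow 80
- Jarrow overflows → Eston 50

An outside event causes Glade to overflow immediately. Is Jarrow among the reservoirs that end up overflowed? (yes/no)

Round 1 — Glade overflows (initial).
  Jarrow: +80 → 80 ≥ 60
Round 2 — Jarrow overflows.
  Eston: +50 → 50 < 110
No further overflows.

yes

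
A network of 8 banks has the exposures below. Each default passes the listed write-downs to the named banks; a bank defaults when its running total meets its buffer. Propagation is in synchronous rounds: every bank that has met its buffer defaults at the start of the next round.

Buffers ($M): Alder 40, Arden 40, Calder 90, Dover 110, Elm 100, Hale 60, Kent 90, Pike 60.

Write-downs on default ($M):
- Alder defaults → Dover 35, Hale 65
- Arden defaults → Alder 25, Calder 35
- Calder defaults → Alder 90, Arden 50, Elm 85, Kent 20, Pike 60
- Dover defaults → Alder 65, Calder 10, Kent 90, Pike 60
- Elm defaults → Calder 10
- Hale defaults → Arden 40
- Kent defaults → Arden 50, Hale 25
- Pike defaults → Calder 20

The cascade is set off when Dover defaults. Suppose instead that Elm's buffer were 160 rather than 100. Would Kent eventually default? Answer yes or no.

yes

With Elm's buffer at 160:
Round 1 — Dover defaults (initial).
  Alder: +65 → 65 ≥ 40
  Calder: +10 → 10 < 90
  Kent: +90 → 90 ≥ 90
  Pike: +60 → 60 ≥ 60
Round 2 — Alder, Kent, Pike default.
  Arden: +50 → 50 ≥ 40
  Calder: +20 → 30 < 90
  Hale: +65+25 → 90 ≥ 60
Round 3 — Arden, Hale default.
  Calder: +35 → 65 < 90
No further defaults.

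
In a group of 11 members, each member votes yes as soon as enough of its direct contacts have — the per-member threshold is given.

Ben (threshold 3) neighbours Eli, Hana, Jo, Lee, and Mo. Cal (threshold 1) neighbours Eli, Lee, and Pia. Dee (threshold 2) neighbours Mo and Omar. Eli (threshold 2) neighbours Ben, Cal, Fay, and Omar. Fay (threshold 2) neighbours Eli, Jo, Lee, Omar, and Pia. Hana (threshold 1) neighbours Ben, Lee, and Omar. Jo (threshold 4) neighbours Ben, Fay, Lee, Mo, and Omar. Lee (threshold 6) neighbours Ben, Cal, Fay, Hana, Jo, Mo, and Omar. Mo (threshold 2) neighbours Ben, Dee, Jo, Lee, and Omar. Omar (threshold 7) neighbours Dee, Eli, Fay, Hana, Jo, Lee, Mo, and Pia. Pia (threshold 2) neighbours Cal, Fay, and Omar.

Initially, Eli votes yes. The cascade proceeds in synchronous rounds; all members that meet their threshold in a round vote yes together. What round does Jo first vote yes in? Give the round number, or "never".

Round 1 — Eli votes yes (initial).
Round 2 — checking thresholds:
  Ben: 1 of 5 neighbours < 3, not yet.
  Cal: 1 of 3 neighbours ≥ 1, votes yes.
  Fay: 1 of 5 neighbours < 2, not yet.
  Omar: 1 of 8 neighbours < 7, not yet.
Round 3 — no new yes votes; cascade stops.

never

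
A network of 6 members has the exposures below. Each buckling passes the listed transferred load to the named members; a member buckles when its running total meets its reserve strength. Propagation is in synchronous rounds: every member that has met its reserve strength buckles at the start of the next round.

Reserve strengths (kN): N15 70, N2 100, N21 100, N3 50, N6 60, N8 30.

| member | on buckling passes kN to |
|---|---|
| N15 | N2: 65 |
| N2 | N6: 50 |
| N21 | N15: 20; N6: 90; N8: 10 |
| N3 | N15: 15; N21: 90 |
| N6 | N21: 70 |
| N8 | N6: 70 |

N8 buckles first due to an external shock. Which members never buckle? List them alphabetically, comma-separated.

N15, N2, N21, N3

Round 1 — N8 buckles (initial).
  N6: +70 → 70 ≥ 60
Round 2 — N6 buckles.
  N21: +70 → 70 < 100
No further bucklings.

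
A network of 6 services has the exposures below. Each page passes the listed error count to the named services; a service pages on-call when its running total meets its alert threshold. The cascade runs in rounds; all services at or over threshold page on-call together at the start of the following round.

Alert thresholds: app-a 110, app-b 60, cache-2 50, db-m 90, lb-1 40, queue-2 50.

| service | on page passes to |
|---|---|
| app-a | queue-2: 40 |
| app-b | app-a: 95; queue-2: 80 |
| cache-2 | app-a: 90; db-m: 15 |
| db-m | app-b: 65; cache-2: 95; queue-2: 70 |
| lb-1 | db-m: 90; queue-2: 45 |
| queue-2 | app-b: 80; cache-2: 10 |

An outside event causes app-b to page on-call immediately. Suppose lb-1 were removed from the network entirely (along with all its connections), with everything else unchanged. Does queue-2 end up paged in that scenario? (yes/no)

yes

With lb-1 removed:
Round 1 — app-b pages on-call (initial).
  app-a: +95 → 95 < 110
  queue-2: +80 → 80 ≥ 50
Round 2 — queue-2 pages on-call.
  cache-2: +10 → 10 < 50
No further pages.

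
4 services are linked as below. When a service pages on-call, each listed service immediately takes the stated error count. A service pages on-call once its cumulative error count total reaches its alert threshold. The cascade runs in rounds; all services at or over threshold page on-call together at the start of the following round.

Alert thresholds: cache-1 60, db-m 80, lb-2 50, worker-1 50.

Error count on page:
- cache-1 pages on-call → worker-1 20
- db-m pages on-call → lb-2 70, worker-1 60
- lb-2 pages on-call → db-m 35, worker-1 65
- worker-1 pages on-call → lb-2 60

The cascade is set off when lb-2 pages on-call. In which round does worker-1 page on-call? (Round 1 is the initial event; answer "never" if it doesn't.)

Round 1 — lb-2 pages on-call (initial).
  db-m: +35 → 35 < 80
  worker-1: +65 → 65 ≥ 50
Round 2 — worker-1 pages on-call.
No further pages.

2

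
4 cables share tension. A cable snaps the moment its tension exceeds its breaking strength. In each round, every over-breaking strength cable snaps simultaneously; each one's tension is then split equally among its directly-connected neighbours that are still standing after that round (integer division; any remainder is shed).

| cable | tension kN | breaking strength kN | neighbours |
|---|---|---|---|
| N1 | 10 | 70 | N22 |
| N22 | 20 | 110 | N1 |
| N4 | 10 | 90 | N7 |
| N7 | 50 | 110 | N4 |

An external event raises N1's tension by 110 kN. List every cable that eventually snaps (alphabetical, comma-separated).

Round 1 — N1 at 120 > 70. N1 snaps.
  N1 sheds 120 kN to N22: 120 each.
    N22: 20+120 = 140 > 110
Round 2 — N22 snaps.
  N22 sheds 140 kN: no online neighbours, lost.
No further breaks.

N1, N22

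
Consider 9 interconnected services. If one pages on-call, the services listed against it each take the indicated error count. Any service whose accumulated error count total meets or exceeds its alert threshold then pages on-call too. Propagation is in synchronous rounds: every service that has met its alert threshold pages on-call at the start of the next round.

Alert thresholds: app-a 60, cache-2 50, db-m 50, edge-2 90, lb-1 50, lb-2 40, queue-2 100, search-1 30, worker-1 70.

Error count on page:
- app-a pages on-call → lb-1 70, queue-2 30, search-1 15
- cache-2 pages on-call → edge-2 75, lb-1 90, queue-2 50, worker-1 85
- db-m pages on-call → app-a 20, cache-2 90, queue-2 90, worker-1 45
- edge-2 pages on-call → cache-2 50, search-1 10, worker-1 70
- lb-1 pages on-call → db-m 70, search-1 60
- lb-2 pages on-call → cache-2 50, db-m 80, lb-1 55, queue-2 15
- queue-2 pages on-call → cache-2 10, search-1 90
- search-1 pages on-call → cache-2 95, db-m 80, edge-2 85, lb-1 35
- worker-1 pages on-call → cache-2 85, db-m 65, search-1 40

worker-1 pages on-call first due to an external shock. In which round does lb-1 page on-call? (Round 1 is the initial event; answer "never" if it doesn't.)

Round 1 — worker-1 pages on-call (initial).
  cache-2: +85 → 85 ≥ 50
  db-m: +65 → 65 ≥ 50
  search-1: +40 → 40 ≥ 30
Round 2 — cache-2, db-m, search-1 page on-call.
  app-a: +20 → 20 < 60
  edge-2: +75+85 → 160 ≥ 90
  lb-1: +90+35 → 125 ≥ 50
  queue-2: +50+90 → 140 ≥ 100
Round 3 — edge-2, lb-1, queue-2 page on-call.
No further pages.

3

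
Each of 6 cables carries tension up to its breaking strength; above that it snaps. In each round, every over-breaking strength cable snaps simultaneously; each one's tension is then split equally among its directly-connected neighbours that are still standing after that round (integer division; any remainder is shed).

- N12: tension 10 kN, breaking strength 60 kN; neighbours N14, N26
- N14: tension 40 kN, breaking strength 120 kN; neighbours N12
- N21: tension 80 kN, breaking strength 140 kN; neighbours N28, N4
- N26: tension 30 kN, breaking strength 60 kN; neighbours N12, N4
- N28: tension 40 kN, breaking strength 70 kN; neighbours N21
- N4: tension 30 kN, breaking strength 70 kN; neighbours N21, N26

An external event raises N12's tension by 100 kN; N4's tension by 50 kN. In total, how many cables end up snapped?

Round 1 — N12 at 110 > 60; N4 at 80 > 70. N12, N4 snap.
  N12 sheds 110 kN to N14, N26: 55 each.
    N14: 40+55 = 95 ≤ 120
    N26: 30+55 = 85 > 60
  N4 sheds 80 kN to N21, N26: 40 each.
    N21: 80+40 = 120 ≤ 140
    N26: 85+40 = 125 > 60
Round 2 — N26 snaps.
  N26 sheds 125 kN: no online neighbours, lost.
No further breaks.

3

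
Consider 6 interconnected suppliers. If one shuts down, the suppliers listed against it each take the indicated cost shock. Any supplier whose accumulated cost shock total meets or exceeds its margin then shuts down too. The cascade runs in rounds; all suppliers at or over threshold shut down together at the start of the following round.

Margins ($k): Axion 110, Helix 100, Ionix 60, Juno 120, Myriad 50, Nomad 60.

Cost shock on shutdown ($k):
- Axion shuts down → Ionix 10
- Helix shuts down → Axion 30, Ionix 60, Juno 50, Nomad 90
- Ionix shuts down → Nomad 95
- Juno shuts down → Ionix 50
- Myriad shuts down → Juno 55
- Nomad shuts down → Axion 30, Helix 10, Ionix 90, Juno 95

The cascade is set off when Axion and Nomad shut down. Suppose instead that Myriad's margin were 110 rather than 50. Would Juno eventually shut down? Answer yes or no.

no

With Myriad's margin at 110:
Round 1 — Axion, Nomad shut down (initial).
  Helix: +10 → 10 < 100
  Ionix: +10+90 → 100 ≥ 60
  Juno: +95 → 95 < 120
Round 2 — Ionix shuts down.
No further shutdowns.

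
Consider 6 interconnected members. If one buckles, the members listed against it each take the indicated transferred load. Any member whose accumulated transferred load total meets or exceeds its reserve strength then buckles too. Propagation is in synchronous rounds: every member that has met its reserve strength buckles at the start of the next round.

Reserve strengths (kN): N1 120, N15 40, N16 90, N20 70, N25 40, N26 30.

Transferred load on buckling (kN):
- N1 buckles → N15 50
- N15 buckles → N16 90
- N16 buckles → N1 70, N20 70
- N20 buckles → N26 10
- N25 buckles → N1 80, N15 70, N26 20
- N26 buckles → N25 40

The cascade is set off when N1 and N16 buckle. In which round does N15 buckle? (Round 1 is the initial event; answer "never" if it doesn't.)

Round 1 — N1, N16 buckle (initial).
  N15: +50 → 50 ≥ 40
  N20: +70 → 70 ≥ 70
Round 2 — N15, N20 buckle.
  N26: +10 → 10 < 30
No further bucklings.

2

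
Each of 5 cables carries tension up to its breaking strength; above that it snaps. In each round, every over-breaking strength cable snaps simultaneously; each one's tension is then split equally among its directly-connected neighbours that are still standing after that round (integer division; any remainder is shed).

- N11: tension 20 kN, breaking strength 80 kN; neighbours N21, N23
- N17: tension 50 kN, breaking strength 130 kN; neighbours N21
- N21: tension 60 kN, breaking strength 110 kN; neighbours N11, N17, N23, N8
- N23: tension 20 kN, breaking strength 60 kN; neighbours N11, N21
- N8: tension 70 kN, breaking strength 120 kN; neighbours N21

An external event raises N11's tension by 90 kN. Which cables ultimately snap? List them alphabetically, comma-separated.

N11, N21, N23, N8

Round 1 — N11 at 110 > 80. N11 snaps.
  N11 sheds 110 kN to N21, N23: 55 each.
    N21: 60+55 = 115 > 110
    N23: 20+55 = 75 > 60
Round 2 — N21, N23 snap.
  N21 sheds 115 kN to N17, N8: 57 each (1 lost).
    N17: 50+57 = 107 ≤ 130
    N8: 70+57 = 127 > 120
  N23 sheds 75 kN: no online neighbours, lost.
Round 3 — N8 snaps.
  N8 sheds 127 kN: no online neighbours, lost.
No further breaks.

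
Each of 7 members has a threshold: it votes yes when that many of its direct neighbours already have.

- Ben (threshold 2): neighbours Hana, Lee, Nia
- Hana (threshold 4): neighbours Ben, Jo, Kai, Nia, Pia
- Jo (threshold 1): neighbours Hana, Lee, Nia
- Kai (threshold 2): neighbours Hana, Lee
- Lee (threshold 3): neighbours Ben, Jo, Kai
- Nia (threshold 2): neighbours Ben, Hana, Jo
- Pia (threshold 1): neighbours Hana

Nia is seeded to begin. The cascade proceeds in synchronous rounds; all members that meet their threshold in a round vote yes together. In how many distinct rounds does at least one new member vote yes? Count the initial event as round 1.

2

Round 1 — Nia votes yes (initial).
Round 2 — checking thresholds:
  Ben: 1 of 3 neighbours < 2, holds.
  Hana: 1 of 5 neighbours < 4, holds.
  Jo: 1 of 3 neighbours ≥ 1, votes yes.
Round 3 — no new yes votes; cascade stops.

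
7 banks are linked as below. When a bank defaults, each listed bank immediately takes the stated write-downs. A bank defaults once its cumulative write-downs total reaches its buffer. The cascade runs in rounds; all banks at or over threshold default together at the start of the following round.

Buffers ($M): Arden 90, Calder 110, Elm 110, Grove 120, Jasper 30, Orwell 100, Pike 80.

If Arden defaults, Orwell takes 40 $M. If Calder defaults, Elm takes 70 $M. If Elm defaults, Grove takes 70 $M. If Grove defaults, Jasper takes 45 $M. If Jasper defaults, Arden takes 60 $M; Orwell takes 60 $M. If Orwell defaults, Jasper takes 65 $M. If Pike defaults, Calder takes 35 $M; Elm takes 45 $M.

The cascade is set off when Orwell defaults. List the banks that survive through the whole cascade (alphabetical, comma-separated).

Arden, Calder, Elm, Grove, Pike

Round 1 — Orwell defaults (initial).
  Jasper: +65 → 65 ≥ 30
Round 2 — Jasper defaults.
  Arden: +60 → 60 < 90
No further defaults.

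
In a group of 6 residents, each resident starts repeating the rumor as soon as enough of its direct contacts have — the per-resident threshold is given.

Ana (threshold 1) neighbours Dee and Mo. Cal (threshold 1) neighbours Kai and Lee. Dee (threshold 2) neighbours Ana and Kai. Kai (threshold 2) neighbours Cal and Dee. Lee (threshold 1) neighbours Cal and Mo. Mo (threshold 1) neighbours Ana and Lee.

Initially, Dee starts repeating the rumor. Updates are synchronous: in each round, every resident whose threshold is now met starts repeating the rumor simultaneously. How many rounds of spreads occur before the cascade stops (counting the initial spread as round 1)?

Round 1 — Dee starts repeating the rumor (initial).
Round 2 — checking thresholds:
  Ana: 1 of 2 neighbours ≥ 1, starts repeating the rumor.
  Kai: 1 of 2 neighbours < 2, below threshold.
Round 3 — checking thresholds:
  Kai: 1 of 2 neighbours < 2, below threshold.
  Mo: 1 of 2 neighbours ≥ 1, starts repeating the rumor.
Round 4 — checking thresholds:
  Kai: 1 of 2 neighbours < 2, below threshold.
  Lee: 1 of 2 neighbours ≥ 1, starts repeating the rumor.
Round 5 — checking thresholds:
  Cal: 1 of 2 neighbours ≥ 1, starts repeating the rumor.
  Kai: 1 of 2 neighbours < 2, below threshold.
Round 6 — checking thresholds:
  Kai: 2 of 2 neighbours ≥ 2, starts repeating the rumor.
Round 7 — no new spreads; cascade stops.

6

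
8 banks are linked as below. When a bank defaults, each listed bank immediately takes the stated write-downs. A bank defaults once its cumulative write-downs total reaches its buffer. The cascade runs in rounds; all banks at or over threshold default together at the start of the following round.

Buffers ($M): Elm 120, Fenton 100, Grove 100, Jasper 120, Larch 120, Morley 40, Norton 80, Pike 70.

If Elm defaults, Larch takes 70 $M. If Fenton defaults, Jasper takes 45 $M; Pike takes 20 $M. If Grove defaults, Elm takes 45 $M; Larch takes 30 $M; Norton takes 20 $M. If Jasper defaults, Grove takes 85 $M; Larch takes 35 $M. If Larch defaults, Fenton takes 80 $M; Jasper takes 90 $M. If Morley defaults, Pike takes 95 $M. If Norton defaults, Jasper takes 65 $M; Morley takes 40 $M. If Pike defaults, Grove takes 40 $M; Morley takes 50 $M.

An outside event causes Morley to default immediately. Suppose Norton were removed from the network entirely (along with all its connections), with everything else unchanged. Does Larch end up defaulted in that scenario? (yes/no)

With Norton removed:
Round 1 — Morley defaults (initial).
  Pike: +95 → 95 ≥ 70
Round 2 — Pike defaults.
  Grove: +40 → 40 < 100
No further defaults.

no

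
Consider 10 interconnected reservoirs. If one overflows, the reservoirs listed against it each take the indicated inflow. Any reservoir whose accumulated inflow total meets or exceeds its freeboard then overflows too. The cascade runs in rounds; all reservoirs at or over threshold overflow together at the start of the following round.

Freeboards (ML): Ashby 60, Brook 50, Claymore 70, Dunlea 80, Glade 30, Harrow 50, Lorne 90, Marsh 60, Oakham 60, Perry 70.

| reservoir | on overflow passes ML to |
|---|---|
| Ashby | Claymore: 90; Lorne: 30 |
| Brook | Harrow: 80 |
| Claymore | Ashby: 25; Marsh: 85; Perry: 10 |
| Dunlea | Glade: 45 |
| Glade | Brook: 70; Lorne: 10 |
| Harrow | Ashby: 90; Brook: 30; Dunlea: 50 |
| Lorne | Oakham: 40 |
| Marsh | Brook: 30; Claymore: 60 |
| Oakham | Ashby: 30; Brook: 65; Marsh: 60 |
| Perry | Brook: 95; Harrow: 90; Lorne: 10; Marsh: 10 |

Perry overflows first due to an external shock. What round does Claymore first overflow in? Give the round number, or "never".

4

Round 1 — Perry overflows (initial).
  Brook: +95 → 95 ≥ 50
  Harrow: +90 → 90 ≥ 50
  Lorne: +10 → 10 < 90
  Marsh: +10 → 10 < 60
Round 2 — Brook, Harrow overflow.
  Ashby: +90 → 90 ≥ 60
  Dunlea: +50 → 50 < 80
Round 3 — Ashby overflows.
  Claymore: +90 → 90 ≥ 70
  Lorne: +30 → 40 < 90
Round 4 — Claymore overflows.
  Marsh: +85 → 95 ≥ 60
Round 5 — Marsh overflows.
No further overflows.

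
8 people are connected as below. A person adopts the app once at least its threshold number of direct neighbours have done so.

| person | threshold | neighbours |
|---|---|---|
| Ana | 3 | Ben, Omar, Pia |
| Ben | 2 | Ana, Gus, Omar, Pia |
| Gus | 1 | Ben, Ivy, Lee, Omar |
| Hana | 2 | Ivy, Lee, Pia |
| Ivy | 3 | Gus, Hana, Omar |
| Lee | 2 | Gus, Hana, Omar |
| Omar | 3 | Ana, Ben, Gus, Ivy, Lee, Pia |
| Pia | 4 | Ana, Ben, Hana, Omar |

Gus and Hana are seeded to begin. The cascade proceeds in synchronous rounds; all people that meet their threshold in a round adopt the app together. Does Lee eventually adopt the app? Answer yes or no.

Round 1 — Gus, Hana adopt the app (initial).
Round 2 — checking thresholds:
  Ben: 1 of 4 neighbours < 2, not yet.
  Ivy: 2 of 3 neighbours < 3, not yet.
  Lee: 2 of 3 neighbours ≥ 2, adopts the app.
  Omar: 1 of 6 neighbours < 3, not yet.
  Pia: 1 of 4 neighbours < 4, not yet.
Round 3 — no new adoptions; cascade stops.

yes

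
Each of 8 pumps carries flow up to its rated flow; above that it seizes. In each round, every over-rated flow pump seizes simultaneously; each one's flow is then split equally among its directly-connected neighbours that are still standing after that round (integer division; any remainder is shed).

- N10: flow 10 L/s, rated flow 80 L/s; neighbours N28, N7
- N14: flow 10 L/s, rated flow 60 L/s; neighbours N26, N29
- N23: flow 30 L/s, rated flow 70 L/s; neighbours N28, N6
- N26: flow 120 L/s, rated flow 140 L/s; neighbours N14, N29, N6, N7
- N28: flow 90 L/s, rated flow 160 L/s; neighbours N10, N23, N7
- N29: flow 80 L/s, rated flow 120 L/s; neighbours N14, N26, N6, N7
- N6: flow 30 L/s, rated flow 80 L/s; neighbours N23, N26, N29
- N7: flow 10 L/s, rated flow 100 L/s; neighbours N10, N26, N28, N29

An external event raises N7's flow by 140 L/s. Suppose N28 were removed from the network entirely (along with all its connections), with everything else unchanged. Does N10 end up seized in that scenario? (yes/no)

no

With N28 removed:
Round 1 — N7 at 150 > 100. N7 seizes.
  N7 sheds 150 L/s to N10, N26, N29: 50 each.
    N10: 10+50 = 60 ≤ 80
    N26: 120+50 = 170 > 140
    N29: 80+50 = 130 > 120
Round 2 — N26, N29 seize.
  N26 sheds 170 L/s to N14, N6: 85 each.
    N14: 10+85 = 95 > 60
    N6: 30+85 = 115 > 80
  N29 sheds 130 L/s to N14, N6: 65 each.
    N14: 95+65 = 160 > 60
    N6: 115+65 = 180 > 80
Round 3 — N14, N6 seize.
  N14 sheds 160 L/s: no online neighbours, lost.
  N6 sheds 180 L/s to N23: 180 each.
    N23: 30+180 = 210 > 70
Round 4 — N23 seizes.
  N23 sheds 210 L/s: no online neighbours, lost.
No further seizures.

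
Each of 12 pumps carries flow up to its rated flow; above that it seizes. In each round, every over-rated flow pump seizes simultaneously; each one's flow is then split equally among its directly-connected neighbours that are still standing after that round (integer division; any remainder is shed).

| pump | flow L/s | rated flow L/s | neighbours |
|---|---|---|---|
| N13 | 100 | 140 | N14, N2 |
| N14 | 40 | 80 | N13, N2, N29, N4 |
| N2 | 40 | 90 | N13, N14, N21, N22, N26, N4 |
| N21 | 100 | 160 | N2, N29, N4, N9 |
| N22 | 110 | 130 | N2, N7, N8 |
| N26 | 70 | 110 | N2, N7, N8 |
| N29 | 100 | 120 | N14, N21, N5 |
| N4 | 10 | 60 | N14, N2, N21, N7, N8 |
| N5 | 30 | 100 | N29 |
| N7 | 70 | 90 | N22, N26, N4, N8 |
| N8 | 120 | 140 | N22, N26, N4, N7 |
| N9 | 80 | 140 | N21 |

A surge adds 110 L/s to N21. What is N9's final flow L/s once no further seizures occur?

132

Round 1 — N21 at 210 > 160. N21 seizes.
  N21 sheds 210 L/s to N2, N29, N4, N9: 52 each (2 lost).
    N2: 40+52 = 92 > 90
    N29: 100+52 = 152 > 120
    N4: 10+52 = 62 > 60
    N9: 80+52 = 132 ≤ 140
Round 2 — N2, N29, N4 seize.
  N2 sheds 92 L/s to N13, N14, N22, N26: 23 each.
    N13: 100+23 = 123 ≤ 140
    N14: 40+23 = 63 ≤ 80
    N22: 110+23 = 133 > 130
    N26: 70+23 = 93 ≤ 110
  N29 sheds 152 L/s to N14, N5: 76 each.
    N14: 63+76 = 139 > 80
    N5: 30+76 = 106 > 100
  N4 sheds 62 L/s to N14, N7, N8: 20 each (2 lost).
    N14: 139+20 = 159 > 80
    N7: 70+20 = 90 ≤ 90
    N8: 120+20 = 140 ≤ 140
Round 3 — N14, N22, N5 seize.
  N14 sheds 159 L/s to N13: 159 each.
    N13: 123+159 = 282 > 140
  N22 sheds 133 L/s to N7, N8: 66 each (1 lost).
    N7: 90+66 = 156 > 90
    N8: 140+66 = 206 > 140
  N5 sheds 106 L/s: no online neighbours, lost.
Round 4 — N13, N7, N8 seize.
  N13 sheds 282 L/s: no online neighbours, lost.
  N7 sheds 156 L/s to N26: 156 each.
    N26: 93+156 = 249 > 110
  N8 sheds 206 L/s to N26: 206 each.
    N26: 249+206 = 455 > 110
Round 5 — N26 seizes.
  N26 sheds 455 L/s: no online neighbours, lost.
No further seizures.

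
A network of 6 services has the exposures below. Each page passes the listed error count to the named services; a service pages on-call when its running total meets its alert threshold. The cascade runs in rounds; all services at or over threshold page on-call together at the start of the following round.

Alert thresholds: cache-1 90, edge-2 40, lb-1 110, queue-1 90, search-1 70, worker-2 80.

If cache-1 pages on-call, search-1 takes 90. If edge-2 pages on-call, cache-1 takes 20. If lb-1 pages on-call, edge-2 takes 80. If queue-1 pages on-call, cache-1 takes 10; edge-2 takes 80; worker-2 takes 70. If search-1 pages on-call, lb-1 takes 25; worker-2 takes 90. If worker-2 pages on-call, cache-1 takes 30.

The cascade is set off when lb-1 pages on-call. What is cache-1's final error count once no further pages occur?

Round 1 — lb-1 pages on-call (initial).
  edge-2: +80 → 80 ≥ 40
Round 2 — edge-2 pages on-call.
  cache-1: +20 → 20 < 90
No further pages.

20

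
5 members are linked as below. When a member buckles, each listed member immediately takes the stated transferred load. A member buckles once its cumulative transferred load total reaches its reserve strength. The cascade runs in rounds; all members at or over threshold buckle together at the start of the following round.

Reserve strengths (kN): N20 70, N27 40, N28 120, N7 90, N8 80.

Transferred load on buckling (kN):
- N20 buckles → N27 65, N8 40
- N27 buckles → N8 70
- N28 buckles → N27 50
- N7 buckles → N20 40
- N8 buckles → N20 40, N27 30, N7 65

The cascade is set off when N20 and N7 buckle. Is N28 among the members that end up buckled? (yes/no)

no

Round 1 — N20, N7 buckle (initial).
  N27: +65 → 65 ≥ 40
  N8: +40 → 40 < 80
Round 2 — N27 buckles.
  N8: +70 → 110 ≥ 80
Round 3 — N8 buckles.
No further bucklings.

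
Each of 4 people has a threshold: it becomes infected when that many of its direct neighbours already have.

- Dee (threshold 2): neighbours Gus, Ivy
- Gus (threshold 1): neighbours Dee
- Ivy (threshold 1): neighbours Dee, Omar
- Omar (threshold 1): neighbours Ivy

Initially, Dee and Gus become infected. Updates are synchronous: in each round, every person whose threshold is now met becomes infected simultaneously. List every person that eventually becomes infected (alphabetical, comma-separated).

Dee, Gus, Ivy, Omar

Round 1 — Dee, Gus become infected (initial).
Round 2 — checking thresholds:
  Ivy: 1 of 2 neighbours ≥ 1, becomes infected.
Round 3 — checking thresholds:
  Omar: 1 of 1 neighbours ≥ 1, becomes infected.
Round 4 — no new infections; cascade stops.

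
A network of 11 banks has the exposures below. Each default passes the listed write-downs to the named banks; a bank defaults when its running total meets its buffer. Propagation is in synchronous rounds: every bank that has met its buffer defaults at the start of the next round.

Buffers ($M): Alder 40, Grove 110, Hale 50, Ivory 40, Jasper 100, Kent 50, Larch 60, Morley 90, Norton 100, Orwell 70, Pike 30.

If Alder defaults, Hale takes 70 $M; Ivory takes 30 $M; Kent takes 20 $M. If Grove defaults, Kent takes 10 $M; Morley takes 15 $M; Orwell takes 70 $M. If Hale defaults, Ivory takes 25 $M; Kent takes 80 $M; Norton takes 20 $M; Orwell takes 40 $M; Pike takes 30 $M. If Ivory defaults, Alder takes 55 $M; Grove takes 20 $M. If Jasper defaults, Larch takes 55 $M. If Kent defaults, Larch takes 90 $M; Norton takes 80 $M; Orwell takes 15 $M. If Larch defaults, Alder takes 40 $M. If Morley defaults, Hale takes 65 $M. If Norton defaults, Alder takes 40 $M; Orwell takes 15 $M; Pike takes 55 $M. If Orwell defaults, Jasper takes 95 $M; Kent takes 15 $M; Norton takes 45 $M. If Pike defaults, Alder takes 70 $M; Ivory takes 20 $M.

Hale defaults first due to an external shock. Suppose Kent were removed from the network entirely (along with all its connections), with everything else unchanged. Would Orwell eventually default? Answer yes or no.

no

With Kent removed:
Round 1 — Hale defaults (initial).
  Ivory: +25 → 25 < 40
  Norton: +20 → 20 < 100
  Orwell: +40 → 40 < 70
  Pike: +30 → 30 ≥ 30
Round 2 — Pike defaults.
  Alder: +70 → 70 ≥ 40
  Ivory: +20 → 45 ≥ 40
Round 3 — Alder, Ivory default.
  Grove: +20 → 20 < 110
No further defaults.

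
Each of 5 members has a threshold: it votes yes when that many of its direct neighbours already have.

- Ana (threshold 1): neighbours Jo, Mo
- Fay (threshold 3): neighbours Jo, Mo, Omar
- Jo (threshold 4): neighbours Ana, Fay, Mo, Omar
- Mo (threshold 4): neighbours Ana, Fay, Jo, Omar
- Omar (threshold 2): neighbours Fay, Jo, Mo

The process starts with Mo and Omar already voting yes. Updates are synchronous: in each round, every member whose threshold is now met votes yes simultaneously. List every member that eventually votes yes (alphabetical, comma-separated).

Ana, Mo, Omar

Round 1 — Mo, Omar vote yes (initial).
Round 2 — checking thresholds:
  Ana: 1 of 2 neighbours ≥ 1, votes yes.
  Fay: 2 of 3 neighbours < 3, holds.
  Jo: 2 of 4 neighbours < 4, holds.
Round 3 — no new yes votes; cascade stops.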